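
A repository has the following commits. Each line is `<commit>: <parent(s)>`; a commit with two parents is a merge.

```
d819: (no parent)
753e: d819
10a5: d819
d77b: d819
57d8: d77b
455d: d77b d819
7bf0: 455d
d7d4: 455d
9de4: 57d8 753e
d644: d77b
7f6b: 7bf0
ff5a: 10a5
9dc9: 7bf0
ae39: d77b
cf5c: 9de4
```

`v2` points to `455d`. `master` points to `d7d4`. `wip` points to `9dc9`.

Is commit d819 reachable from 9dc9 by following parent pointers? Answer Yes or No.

Yes

Ancestors of 9dc9 (commits reachable by following parents): {455d, 7bf0, 9dc9, d77b, d819}.
d819 is in that set, so it is an ancestor of 9dc9.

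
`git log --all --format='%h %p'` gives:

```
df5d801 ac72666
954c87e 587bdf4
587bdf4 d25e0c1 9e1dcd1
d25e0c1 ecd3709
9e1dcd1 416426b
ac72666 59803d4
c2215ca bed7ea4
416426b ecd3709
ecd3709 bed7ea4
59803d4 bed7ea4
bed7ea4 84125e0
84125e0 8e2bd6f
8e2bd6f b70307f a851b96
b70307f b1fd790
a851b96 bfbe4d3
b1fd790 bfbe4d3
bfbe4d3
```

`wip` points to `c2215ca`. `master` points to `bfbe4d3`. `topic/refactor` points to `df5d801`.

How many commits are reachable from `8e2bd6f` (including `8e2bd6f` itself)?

5

Walking parent pointers from 8e2bd6f: reachable set = {8e2bd6f, a851b96, b1fd790, b70307f, bfbe4d3}.
That is 5 commits.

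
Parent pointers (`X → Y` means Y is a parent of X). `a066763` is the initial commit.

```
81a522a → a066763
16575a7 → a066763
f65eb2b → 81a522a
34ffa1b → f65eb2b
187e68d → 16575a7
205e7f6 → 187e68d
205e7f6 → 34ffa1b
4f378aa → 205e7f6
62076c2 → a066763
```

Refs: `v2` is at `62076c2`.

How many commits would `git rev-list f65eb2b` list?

Walking parent pointers from f65eb2b: reachable set = {81a522a, a066763, f65eb2b}.
That is 3 commits.

3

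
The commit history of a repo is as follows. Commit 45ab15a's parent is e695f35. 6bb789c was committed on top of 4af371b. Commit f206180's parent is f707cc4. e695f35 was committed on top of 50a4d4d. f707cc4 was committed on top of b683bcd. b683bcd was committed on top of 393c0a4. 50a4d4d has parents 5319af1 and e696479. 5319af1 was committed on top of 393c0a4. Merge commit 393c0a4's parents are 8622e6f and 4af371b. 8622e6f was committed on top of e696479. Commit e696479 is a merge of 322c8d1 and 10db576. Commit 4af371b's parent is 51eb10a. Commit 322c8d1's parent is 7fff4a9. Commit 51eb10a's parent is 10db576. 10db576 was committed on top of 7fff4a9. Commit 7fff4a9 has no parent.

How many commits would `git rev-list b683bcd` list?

9

Walking parent pointers from b683bcd: reachable set = {10db576, 322c8d1, 393c0a4, 4af371b, 51eb10a, 7fff4a9, 8622e6f, b683bcd, e696479}.
That is 9 commits.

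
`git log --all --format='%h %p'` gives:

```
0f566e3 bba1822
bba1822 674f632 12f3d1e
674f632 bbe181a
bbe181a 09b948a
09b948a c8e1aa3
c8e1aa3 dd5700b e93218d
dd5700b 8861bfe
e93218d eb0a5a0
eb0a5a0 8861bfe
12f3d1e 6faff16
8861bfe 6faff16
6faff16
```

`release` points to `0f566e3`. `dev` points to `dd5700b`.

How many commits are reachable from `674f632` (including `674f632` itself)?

9

Walking parent pointers from 674f632: reachable set = {09b948a, 674f632, 6faff16, 8861bfe, bbe181a, c8e1aa3, dd5700b, e93218d, eb0a5a0}.
That is 9 commits.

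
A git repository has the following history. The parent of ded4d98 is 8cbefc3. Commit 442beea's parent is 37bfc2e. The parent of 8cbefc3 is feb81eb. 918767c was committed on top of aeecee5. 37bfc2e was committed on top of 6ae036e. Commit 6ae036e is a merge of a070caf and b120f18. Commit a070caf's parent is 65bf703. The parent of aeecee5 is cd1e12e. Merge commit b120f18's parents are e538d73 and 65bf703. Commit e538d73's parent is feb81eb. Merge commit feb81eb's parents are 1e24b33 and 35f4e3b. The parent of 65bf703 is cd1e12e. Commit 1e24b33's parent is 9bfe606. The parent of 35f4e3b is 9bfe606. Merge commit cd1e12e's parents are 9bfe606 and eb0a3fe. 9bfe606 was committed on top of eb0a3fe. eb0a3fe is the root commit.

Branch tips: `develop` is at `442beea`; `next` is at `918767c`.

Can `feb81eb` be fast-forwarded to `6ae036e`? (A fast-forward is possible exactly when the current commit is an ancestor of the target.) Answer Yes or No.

Yes

A fast-forward from feb81eb to 6ae036e is possible iff feb81eb is an ancestor of 6ae036e.
Ancestors of 6ae036e: {1e24b33, 35f4e3b, 65bf703, 6ae036e, 9bfe606, a070caf, b120f18, cd1e12e, e538d73, eb0a3fe, feb81eb}.
feb81eb is among them, so fast-forward is possible.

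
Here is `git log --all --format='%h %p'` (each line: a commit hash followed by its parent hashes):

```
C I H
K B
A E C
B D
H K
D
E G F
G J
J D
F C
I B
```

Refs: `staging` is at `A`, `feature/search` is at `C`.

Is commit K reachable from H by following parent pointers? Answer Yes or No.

Yes

Ancestors of H (commits reachable by following parents): {B, D, H, K}.
K is in that set, so it is an ancestor of H.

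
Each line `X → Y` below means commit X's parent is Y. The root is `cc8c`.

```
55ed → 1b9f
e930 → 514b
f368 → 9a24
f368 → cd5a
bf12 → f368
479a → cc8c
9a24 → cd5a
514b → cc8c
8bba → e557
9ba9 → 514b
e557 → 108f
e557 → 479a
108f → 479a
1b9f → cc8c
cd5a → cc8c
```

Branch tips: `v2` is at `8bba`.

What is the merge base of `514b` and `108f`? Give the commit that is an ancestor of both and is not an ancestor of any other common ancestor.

Ancestors of 514b: {514b, cc8c}.
Ancestors of 108f: {108f, 479a, cc8c}.
Common ancestors: {cc8c}.
The only common ancestor is cc8c, so it is the merge base.

cc8c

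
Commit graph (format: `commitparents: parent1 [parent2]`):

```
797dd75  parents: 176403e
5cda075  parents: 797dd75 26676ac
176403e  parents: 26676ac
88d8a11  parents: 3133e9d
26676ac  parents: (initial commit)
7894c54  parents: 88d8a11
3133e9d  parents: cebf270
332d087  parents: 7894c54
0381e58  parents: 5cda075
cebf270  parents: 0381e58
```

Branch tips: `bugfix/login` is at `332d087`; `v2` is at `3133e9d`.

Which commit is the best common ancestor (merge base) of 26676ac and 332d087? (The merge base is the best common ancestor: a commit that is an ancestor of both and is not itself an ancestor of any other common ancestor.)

Ancestors of 26676ac: {26676ac}.
Ancestors of 332d087: {0381e58, 176403e, 26676ac, 3133e9d, 332d087, 5cda075, 7894c54, 797dd75, 88d8a11, cebf270}.
Common ancestors: {26676ac}.
The only common ancestor is 26676ac, so it is the merge base.

26676ac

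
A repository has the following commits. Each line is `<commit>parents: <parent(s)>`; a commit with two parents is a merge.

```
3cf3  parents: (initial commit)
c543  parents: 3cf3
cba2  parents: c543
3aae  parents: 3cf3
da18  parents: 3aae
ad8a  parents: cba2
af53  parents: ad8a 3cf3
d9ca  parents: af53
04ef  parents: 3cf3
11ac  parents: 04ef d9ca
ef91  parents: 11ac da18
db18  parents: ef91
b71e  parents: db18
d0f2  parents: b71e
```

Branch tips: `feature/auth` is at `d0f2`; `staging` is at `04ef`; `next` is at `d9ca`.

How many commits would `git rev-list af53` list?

Walking parent pointers from af53: reachable set = {3cf3, ad8a, af53, c543, cba2}.
That is 5 commits.

5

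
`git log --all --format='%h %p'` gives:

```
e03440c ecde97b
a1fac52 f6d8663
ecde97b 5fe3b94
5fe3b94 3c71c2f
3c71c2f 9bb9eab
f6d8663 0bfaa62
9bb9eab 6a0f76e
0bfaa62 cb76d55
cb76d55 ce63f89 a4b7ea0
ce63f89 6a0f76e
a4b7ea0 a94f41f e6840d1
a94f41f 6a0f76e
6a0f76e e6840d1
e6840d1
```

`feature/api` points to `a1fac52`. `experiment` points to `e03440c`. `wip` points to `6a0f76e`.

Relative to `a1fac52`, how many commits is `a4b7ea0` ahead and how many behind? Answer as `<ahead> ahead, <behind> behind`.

Reachable from a4b7ea0: {6a0f76e, a4b7ea0, a94f41f, e6840d1}.
Reachable from a1fac52: {0bfaa62, 6a0f76e, a1fac52, a4b7ea0, a94f41f, cb76d55, ce63f89, e6840d1, f6d8663}.
Only in a4b7ea0's history (ahead): {} — 0.
Only in a1fac52's history (behind): {0bfaa62, a1fac52, cb76d55, ce63f89, f6d8663} — 5.

0 ahead, 5 behind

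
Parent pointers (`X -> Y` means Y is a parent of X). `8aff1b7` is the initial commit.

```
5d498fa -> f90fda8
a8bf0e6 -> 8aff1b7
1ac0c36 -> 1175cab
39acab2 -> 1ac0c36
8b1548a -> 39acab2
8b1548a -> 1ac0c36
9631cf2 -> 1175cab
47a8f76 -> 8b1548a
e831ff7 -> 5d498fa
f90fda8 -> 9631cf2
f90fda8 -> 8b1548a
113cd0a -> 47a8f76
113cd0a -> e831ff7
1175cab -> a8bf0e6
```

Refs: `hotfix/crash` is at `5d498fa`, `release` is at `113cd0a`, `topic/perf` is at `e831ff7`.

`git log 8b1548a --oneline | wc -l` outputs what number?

Walking parent pointers from 8b1548a: reachable set = {1175cab, 1ac0c36, 39acab2, 8aff1b7, 8b1548a, a8bf0e6}.
That is 6 commits.

6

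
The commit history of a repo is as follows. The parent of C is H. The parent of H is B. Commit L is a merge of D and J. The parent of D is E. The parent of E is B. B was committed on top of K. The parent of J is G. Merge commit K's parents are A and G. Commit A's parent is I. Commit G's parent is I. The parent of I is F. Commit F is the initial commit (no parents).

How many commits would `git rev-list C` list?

8

Walking parent pointers from C: reachable set = {A, B, C, F, G, H, I, K}.
That is 8 commits.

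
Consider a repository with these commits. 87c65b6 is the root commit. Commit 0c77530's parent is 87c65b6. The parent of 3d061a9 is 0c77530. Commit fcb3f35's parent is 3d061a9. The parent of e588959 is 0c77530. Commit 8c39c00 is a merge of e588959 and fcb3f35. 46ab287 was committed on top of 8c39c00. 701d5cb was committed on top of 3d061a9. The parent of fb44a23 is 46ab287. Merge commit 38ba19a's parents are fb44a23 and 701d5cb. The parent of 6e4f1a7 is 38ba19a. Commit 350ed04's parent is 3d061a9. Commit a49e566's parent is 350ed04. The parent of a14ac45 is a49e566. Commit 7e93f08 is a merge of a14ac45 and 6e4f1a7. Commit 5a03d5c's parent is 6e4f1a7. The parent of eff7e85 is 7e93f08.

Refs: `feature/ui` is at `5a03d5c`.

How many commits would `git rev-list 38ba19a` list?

10

Walking parent pointers from 38ba19a: reachable set = {0c77530, 38ba19a, 3d061a9, 46ab287, 701d5cb, 87c65b6, 8c39c00, e588959, fb44a23, fcb3f35}.
That is 10 commits.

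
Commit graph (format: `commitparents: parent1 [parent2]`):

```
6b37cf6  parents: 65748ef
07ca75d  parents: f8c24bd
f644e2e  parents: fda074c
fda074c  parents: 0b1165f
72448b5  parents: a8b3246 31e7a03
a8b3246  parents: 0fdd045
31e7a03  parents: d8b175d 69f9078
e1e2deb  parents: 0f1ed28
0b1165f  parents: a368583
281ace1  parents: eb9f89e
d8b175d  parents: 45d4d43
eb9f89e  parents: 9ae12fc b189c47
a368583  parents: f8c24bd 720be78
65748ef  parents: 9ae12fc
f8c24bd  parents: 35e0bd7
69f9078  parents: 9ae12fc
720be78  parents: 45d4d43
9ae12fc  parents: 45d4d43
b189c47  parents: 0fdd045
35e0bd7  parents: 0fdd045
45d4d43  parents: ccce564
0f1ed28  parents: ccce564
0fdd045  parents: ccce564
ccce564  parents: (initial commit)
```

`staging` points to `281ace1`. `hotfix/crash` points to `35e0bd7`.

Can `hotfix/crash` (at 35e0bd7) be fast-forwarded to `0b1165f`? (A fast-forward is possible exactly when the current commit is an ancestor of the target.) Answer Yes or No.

Yes

A fast-forward from 35e0bd7 to 0b1165f is possible iff 35e0bd7 is an ancestor of 0b1165f.
Ancestors of 0b1165f: {0b1165f, 0fdd045, 35e0bd7, 45d4d43, 720be78, a368583, ccce564, f8c24bd}.
35e0bd7 is among them, so fast-forward is possible.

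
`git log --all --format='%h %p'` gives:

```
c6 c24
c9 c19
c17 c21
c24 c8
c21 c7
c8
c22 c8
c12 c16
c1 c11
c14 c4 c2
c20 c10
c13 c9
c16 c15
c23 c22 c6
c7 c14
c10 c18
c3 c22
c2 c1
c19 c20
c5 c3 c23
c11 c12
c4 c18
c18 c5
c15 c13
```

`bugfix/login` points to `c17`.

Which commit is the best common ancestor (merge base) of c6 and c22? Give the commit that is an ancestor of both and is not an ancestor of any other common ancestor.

Ancestors of c6: {c24, c6, c8}.
Ancestors of c22: {c22, c8}.
Common ancestors: {c8}.
The only common ancestor is c8, so it is the merge base.

c8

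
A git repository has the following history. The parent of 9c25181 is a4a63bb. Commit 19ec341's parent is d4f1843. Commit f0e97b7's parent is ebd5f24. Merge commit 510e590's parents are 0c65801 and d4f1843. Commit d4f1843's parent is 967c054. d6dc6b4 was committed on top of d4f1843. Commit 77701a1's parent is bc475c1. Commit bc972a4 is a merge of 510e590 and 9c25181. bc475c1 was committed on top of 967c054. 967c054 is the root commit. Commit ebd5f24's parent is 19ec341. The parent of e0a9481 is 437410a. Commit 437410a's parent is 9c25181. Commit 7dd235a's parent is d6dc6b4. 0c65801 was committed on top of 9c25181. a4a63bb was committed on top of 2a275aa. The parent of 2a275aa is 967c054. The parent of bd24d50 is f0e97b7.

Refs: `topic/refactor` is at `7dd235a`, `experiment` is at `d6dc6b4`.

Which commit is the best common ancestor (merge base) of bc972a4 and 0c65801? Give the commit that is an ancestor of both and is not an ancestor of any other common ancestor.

0c65801

Ancestors of bc972a4: {0c65801, 2a275aa, 510e590, 967c054, 9c25181, a4a63bb, bc972a4, d4f1843}.
Ancestors of 0c65801: {0c65801, 2a275aa, 967c054, 9c25181, a4a63bb}.
Common ancestors: {0c65801, 2a275aa, 967c054, 9c25181, a4a63bb}.
Among these, 0c65801 is not an ancestor of any other common ancestor — it is the merge base.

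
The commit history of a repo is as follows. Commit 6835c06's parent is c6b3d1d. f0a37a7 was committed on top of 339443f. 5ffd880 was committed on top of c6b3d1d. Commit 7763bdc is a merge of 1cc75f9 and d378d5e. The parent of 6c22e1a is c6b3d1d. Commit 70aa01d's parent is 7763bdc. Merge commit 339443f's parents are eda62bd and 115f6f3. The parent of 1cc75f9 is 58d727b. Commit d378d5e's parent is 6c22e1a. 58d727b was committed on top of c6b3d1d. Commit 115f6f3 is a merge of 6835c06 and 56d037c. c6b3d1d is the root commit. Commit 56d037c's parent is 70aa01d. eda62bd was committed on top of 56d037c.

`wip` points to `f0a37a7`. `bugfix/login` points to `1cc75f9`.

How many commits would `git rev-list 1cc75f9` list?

3

Walking parent pointers from 1cc75f9: reachable set = {1cc75f9, 58d727b, c6b3d1d}.
That is 3 commits.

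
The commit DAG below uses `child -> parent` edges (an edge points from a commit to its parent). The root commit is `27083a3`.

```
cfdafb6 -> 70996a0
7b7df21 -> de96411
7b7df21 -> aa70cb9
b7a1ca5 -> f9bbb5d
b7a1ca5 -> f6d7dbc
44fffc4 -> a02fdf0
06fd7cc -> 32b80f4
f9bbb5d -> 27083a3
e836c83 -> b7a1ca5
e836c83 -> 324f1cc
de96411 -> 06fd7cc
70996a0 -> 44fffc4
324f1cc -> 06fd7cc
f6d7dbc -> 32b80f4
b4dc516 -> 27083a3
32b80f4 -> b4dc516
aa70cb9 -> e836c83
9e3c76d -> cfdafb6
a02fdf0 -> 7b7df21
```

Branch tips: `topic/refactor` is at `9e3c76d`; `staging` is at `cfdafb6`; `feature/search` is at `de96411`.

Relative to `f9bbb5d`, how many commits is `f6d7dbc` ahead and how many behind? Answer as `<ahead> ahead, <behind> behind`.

Reachable from f6d7dbc: {27083a3, 32b80f4, b4dc516, f6d7dbc}.
Reachable from f9bbb5d: {27083a3, f9bbb5d}.
Only in f6d7dbc's history (ahead): {32b80f4, b4dc516, f6d7dbc} — 3.
Only in f9bbb5d's history (behind): {f9bbb5d} — 1.

3 ahead, 1 behind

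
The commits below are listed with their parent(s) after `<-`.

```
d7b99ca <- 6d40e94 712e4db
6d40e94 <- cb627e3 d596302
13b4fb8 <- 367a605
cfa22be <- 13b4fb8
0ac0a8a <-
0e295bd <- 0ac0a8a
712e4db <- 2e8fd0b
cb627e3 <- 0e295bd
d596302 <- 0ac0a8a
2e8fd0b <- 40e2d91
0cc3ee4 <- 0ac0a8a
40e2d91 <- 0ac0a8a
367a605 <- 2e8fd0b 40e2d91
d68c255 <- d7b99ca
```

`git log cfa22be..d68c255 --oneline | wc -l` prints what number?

Reachable from d68c255: {0ac0a8a, 0e295bd, 2e8fd0b, 40e2d91, 6d40e94, 712e4db, cb627e3, d596302, d68c255, d7b99ca}.
Reachable from cfa22be: {0ac0a8a, 13b4fb8, 2e8fd0b, 367a605, 40e2d91, cfa22be}.
In d68c255's history but not cfa22be's: {0e295bd, 6d40e94, 712e4db, cb627e3, d596302, d68c255, d7b99ca} — 7 commits.

7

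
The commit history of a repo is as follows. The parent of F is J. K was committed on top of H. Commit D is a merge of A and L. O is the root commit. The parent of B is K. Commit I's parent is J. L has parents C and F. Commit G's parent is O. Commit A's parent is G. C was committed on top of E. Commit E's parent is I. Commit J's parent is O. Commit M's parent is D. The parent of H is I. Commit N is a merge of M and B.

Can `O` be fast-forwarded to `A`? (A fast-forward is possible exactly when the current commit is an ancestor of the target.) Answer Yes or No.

Yes

A fast-forward from O to A is possible iff O is an ancestor of A.
Ancestors of A: {A, G, O}.
O is among them, so fast-forward is possible.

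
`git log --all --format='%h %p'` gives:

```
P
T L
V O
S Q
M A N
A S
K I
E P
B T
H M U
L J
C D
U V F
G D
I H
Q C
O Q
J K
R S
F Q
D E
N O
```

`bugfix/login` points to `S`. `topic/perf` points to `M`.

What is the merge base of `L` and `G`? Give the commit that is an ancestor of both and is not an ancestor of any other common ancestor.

D

Ancestors of L: {A, C, D, E, F, H, I, J, K, L, M, N, O, P, Q, S, U, V}.
Ancestors of G: {D, E, G, P}.
Common ancestors: {D, E, P}.
Among these, D is not an ancestor of any other common ancestor — it is the merge base.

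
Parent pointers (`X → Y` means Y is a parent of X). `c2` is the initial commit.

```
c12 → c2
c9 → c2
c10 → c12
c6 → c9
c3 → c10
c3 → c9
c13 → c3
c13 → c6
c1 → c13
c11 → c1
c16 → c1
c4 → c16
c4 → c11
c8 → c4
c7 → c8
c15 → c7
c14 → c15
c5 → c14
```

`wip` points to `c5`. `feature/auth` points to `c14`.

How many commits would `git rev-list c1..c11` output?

1

Reachable from c11: {c1, c10, c11, c12, c13, c2, c3, c6, c9}.
Reachable from c1: {c1, c10, c12, c13, c2, c3, c6, c9}.
In c11's history but not c1's: {c11} — 1 commit.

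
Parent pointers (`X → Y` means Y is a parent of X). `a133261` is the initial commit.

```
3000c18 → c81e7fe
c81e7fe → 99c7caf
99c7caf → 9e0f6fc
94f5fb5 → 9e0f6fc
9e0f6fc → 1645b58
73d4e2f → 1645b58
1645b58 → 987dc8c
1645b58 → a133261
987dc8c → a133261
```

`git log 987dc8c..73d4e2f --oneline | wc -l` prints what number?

Reachable from 73d4e2f: {1645b58, 73d4e2f, 987dc8c, a133261}.
Reachable from 987dc8c: {987dc8c, a133261}.
In 73d4e2f's history but not 987dc8c's: {1645b58, 73d4e2f} — 2 commits.

2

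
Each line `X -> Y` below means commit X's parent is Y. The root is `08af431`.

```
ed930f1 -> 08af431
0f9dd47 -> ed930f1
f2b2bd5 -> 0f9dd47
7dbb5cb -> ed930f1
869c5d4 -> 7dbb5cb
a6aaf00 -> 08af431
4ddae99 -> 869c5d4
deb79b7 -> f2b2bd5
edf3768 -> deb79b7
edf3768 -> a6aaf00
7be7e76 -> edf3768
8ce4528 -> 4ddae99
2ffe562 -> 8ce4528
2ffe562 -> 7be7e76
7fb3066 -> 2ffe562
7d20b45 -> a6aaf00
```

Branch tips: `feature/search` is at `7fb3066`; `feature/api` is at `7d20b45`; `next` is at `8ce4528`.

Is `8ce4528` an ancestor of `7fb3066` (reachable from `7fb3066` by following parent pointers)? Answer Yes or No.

Ancestors of 7fb3066 (commits reachable by following parents): {08af431, 0f9dd47, 2ffe562, 4ddae99, 7be7e76, 7dbb5cb, 7fb3066, 869c5d4, 8ce4528, a6aaf00, deb79b7, ed930f1, edf3768, f2b2bd5}.
8ce4528 is in that set, so it is an ancestor of 7fb3066.

Yes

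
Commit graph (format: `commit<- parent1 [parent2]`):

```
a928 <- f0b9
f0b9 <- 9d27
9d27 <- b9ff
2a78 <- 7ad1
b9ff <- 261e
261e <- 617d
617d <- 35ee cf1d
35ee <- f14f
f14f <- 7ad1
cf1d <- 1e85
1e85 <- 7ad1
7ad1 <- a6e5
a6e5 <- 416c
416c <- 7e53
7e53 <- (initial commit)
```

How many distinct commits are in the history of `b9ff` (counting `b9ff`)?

11

Walking parent pointers from b9ff: reachable set = {1e85, 261e, 35ee, 416c, 617d, 7ad1, 7e53, a6e5, b9ff, cf1d, f14f}.
That is 11 commits.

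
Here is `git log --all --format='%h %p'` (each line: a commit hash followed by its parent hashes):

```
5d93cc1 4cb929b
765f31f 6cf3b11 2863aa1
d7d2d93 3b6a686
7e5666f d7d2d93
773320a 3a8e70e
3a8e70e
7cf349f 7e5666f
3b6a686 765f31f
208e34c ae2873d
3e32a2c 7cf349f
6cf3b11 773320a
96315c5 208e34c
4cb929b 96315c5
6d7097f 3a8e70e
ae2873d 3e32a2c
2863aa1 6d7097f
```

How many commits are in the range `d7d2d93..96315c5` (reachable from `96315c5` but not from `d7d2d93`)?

6

Reachable from 96315c5: {208e34c, 2863aa1, 3a8e70e, 3b6a686, 3e32a2c, 6cf3b11, 6d7097f, 765f31f, 773320a, 7cf349f, 7e5666f, 96315c5, ae2873d, d7d2d93}.
Reachable from d7d2d93: {2863aa1, 3a8e70e, 3b6a686, 6cf3b11, 6d7097f, 765f31f, 773320a, d7d2d93}.
In 96315c5's history but not d7d2d93's: {208e34c, 3e32a2c, 7cf349f, 7e5666f, 96315c5, ae2873d} — 6 commits.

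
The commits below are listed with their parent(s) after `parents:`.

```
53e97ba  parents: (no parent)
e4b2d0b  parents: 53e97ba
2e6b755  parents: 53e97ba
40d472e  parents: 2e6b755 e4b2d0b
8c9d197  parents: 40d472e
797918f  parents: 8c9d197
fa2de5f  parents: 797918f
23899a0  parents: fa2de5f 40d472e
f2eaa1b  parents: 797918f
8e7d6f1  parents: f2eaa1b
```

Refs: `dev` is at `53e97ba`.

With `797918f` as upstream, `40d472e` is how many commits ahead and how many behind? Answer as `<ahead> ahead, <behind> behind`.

Reachable from 40d472e: {2e6b755, 40d472e, 53e97ba, e4b2d0b}.
Reachable from 797918f: {2e6b755, 40d472e, 53e97ba, 797918f, 8c9d197, e4b2d0b}.
Only in 40d472e's history (ahead): {} — 0.
Only in 797918f's history (behind): {797918f, 8c9d197} — 2.

0 ahead, 2 behind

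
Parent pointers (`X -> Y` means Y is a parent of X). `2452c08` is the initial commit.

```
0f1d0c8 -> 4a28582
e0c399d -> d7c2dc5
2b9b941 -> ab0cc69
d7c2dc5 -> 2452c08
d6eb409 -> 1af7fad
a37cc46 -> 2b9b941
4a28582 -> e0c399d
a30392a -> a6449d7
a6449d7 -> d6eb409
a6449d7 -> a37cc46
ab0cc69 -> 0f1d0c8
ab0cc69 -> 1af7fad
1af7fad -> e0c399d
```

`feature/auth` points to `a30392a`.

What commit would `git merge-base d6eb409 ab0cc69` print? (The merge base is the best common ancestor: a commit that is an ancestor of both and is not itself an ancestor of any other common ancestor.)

1af7fad

Ancestors of d6eb409: {1af7fad, 2452c08, d6eb409, d7c2dc5, e0c399d}.
Ancestors of ab0cc69: {0f1d0c8, 1af7fad, 2452c08, 4a28582, ab0cc69, d7c2dc5, e0c399d}.
Common ancestors: {1af7fad, 2452c08, d7c2dc5, e0c399d}.
Among these, 1af7fad is not an ancestor of any other common ancestor — it is the merge base.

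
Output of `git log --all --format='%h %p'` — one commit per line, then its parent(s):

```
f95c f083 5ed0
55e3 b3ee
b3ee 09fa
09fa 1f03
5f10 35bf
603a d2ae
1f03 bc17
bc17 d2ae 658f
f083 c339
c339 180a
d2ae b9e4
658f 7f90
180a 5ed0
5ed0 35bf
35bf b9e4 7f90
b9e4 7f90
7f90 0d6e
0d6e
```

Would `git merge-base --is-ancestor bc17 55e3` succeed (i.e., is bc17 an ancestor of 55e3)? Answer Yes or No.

Yes

Ancestors of 55e3 (commits reachable by following parents): {09fa, 0d6e, 1f03, 55e3, 658f, 7f90, b3ee, b9e4, bc17, d2ae}.
bc17 is in that set, so it is an ancestor of 55e3.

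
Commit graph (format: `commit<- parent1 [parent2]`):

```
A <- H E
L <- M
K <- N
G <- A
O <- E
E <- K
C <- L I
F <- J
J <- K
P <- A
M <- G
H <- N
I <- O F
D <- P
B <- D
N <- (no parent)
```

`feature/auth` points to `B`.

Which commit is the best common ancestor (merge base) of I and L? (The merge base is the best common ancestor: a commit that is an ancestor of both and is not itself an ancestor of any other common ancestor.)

E

Ancestors of I: {E, F, I, J, K, N, O}.
Ancestors of L: {A, E, G, H, K, L, M, N}.
Common ancestors: {E, K, N}.
Among these, E is not an ancestor of any other common ancestor — it is the merge base.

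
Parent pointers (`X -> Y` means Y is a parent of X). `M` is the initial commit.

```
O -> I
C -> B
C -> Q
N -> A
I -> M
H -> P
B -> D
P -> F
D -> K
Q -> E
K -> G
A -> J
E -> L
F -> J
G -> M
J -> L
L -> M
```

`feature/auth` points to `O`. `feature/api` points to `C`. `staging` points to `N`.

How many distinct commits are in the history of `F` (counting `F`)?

Walking parent pointers from F: reachable set = {F, J, L, M}.
That is 4 commits.

4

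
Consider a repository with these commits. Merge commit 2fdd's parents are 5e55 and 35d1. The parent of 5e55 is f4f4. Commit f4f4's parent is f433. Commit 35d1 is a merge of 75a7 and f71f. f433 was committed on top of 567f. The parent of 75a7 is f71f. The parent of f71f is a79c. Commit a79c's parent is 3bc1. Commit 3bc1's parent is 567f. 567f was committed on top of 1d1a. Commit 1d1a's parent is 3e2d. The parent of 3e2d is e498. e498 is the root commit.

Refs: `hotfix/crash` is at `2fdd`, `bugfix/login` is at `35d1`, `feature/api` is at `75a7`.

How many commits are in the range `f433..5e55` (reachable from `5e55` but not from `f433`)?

Reachable from 5e55: {1d1a, 3e2d, 567f, 5e55, e498, f433, f4f4}.
Reachable from f433: {1d1a, 3e2d, 567f, e498, f433}.
In 5e55's history but not f433's: {5e55, f4f4} — 2 commits.

2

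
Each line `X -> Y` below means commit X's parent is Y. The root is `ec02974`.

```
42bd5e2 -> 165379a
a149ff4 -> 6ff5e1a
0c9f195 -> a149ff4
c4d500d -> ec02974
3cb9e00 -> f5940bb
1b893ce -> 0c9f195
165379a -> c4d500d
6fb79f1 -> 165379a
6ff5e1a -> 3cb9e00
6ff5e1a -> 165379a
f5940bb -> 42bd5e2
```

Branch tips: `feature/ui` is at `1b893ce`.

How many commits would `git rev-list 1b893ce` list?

10

Walking parent pointers from 1b893ce: reachable set = {0c9f195, 165379a, 1b893ce, 3cb9e00, 42bd5e2, 6ff5e1a, a149ff4, c4d500d, ec02974, f5940bb}.
That is 10 commits.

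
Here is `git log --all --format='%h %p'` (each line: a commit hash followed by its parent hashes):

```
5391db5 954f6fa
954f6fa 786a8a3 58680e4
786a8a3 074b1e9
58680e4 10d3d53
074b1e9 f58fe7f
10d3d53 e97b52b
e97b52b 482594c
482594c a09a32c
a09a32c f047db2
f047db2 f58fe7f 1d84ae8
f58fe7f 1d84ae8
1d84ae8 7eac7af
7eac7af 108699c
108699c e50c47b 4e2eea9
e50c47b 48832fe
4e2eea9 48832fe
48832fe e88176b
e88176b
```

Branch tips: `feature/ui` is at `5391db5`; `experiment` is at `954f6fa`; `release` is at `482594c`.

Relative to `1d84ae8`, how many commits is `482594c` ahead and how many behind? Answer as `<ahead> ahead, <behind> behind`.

Reachable from 482594c: {108699c, 1d84ae8, 482594c, 48832fe, 4e2eea9, 7eac7af, a09a32c, e50c47b, e88176b, f047db2, f58fe7f}.
Reachable from 1d84ae8: {108699c, 1d84ae8, 48832fe, 4e2eea9, 7eac7af, e50c47b, e88176b}.
Only in 482594c's history (ahead): {482594c, a09a32c, f047db2, f58fe7f} — 4.
Only in 1d84ae8's history (behind): {} — 0.

4 ahead, 0 behind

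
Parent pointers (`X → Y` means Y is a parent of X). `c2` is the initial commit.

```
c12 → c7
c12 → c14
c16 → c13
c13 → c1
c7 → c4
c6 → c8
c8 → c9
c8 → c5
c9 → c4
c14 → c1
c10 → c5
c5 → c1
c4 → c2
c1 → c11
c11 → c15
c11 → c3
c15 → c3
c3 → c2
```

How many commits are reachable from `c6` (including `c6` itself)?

10

Walking parent pointers from c6: reachable set = {c1, c11, c15, c2, c3, c4, c5, c6, c8, c9}.
That is 10 commits.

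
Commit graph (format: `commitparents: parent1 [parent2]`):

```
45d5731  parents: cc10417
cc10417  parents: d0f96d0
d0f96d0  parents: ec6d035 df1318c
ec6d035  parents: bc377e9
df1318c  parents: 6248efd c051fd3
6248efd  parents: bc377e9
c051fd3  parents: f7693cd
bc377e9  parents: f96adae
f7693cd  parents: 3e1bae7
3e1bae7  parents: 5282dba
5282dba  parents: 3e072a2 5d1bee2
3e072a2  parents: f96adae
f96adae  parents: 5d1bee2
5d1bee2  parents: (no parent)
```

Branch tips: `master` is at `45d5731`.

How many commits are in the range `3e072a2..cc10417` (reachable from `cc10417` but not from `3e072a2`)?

10

Reachable from cc10417: {3e072a2, 3e1bae7, 5282dba, 5d1bee2, 6248efd, bc377e9, c051fd3, cc10417, d0f96d0, df1318c, ec6d035, f7693cd, f96adae}.
Reachable from 3e072a2: {3e072a2, 5d1bee2, f96adae}.
In cc10417's history but not 3e072a2's: {3e1bae7, 5282dba, 6248efd, bc377e9, c051fd3, cc10417, d0f96d0, df1318c, ec6d035, f7693cd} — 10 commits.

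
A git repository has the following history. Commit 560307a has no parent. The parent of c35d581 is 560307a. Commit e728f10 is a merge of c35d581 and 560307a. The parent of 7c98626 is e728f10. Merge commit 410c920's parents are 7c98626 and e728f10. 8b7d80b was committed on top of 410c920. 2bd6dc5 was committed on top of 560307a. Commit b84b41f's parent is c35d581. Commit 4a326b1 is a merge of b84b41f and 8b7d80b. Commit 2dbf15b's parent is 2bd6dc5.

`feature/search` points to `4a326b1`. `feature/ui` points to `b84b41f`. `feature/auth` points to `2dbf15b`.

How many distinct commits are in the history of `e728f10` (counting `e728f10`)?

Walking parent pointers from e728f10: reachable set = {560307a, c35d581, e728f10}.
That is 3 commits.

3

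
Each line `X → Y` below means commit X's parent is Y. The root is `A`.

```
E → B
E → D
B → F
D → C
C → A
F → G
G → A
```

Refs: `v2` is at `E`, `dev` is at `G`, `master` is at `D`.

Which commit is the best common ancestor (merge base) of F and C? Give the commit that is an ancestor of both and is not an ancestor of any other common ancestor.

A

Ancestors of F: {A, F, G}.
Ancestors of C: {A, C}.
Common ancestors: {A}.
The only common ancestor is A, so it is the merge base.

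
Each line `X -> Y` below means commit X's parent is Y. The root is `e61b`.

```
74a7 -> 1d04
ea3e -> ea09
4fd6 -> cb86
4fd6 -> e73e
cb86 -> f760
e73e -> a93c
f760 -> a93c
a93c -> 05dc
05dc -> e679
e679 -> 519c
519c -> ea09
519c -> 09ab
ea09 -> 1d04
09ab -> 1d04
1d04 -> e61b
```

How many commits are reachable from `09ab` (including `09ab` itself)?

Walking parent pointers from 09ab: reachable set = {09ab, 1d04, e61b}.
That is 3 commits.

3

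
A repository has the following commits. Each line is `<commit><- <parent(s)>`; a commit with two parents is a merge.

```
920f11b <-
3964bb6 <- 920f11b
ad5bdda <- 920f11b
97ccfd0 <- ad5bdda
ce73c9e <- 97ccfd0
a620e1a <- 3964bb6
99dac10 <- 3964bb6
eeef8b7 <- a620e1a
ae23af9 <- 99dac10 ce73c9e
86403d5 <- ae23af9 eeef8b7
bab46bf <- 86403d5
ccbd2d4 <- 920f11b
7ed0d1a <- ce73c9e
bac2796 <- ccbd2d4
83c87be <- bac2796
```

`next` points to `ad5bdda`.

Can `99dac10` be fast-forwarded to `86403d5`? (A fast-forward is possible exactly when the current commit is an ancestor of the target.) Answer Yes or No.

Yes

A fast-forward from 99dac10 to 86403d5 is possible iff 99dac10 is an ancestor of 86403d5.
Ancestors of 86403d5: {3964bb6, 86403d5, 920f11b, 97ccfd0, 99dac10, a620e1a, ad5bdda, ae23af9, ce73c9e, eeef8b7}.
99dac10 is among them, so fast-forward is possible.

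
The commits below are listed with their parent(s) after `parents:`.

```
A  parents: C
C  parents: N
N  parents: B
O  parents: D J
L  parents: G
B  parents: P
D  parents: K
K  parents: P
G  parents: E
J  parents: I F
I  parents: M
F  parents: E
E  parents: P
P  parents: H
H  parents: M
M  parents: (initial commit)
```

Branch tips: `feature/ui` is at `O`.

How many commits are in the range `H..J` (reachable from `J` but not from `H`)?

Reachable from J: {E, F, H, I, J, M, P}.
Reachable from H: {H, M}.
In J's history but not H's: {E, F, I, J, P} — 5 commits.

5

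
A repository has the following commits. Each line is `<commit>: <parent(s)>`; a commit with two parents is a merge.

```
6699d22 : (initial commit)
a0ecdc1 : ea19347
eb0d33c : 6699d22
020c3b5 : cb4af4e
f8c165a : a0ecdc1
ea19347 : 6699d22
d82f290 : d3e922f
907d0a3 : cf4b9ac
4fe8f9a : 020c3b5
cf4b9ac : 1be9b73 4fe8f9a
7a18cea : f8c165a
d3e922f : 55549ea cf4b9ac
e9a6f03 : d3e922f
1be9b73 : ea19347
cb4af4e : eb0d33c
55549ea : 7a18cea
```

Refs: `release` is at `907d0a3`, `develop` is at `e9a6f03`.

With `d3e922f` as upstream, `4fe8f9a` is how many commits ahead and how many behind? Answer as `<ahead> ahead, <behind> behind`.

Reachable from 4fe8f9a: {020c3b5, 4fe8f9a, 6699d22, cb4af4e, eb0d33c}.
Reachable from d3e922f: {020c3b5, 1be9b73, 4fe8f9a, 55549ea, 6699d22, 7a18cea, a0ecdc1, cb4af4e, cf4b9ac, d3e922f, ea19347, eb0d33c, f8c165a}.
Only in 4fe8f9a's history (ahead): {} — 0.
Only in d3e922f's history (behind): {1be9b73, 55549ea, 7a18cea, a0ecdc1, cf4b9ac, d3e922f, ea19347, f8c165a} — 8.

0 ahead, 8 behind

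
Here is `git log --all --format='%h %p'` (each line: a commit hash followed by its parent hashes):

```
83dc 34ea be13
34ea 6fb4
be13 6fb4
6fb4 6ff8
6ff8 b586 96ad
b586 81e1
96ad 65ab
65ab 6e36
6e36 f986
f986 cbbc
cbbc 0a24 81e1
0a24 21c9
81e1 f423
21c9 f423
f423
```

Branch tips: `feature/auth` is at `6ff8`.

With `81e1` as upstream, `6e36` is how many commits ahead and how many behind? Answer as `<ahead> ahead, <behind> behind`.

5 ahead, 0 behind

Reachable from 6e36: {0a24, 21c9, 6e36, 81e1, cbbc, f423, f986}.
Reachable from 81e1: {81e1, f423}.
Only in 6e36's history (ahead): {0a24, 21c9, 6e36, cbbc, f986} — 5.
Only in 81e1's history (behind): {} — 0.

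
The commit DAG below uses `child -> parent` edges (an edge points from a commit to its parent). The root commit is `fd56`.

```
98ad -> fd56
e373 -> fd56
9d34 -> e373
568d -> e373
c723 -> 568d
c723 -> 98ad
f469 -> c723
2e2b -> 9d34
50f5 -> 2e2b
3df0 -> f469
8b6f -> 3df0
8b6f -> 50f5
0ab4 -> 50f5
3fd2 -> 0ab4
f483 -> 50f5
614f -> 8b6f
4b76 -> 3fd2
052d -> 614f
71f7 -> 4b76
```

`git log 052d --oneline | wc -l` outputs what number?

13

Walking parent pointers from 052d: reachable set = {052d, 2e2b, 3df0, 50f5, 568d, 614f, 8b6f, 98ad, 9d34, c723, e373, f469, fd56}.
That is 13 commits.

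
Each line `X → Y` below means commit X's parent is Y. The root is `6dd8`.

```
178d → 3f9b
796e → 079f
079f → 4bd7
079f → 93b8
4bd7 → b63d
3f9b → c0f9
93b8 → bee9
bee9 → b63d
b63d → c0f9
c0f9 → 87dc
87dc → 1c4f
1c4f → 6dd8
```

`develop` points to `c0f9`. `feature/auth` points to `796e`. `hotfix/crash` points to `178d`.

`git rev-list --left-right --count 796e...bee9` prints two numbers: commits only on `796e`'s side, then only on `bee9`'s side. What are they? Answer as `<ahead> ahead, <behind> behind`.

4 ahead, 0 behind

Reachable from 796e: {079f, 1c4f, 4bd7, 6dd8, 796e, 87dc, 93b8, b63d, bee9, c0f9}.
Reachable from bee9: {1c4f, 6dd8, 87dc, b63d, bee9, c0f9}.
Only in 796e's history (ahead): {079f, 4bd7, 796e, 93b8} — 4.
Only in bee9's history (behind): {} — 0.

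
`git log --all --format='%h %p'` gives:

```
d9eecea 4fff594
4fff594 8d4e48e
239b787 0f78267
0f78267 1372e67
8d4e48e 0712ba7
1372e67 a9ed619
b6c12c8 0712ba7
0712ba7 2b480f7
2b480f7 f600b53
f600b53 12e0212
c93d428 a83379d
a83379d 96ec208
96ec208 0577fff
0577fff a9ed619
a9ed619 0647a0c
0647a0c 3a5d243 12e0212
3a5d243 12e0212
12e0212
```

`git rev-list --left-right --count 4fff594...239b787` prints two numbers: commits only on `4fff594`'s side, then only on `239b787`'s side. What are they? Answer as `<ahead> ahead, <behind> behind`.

Reachable from 4fff594: {0712ba7, 12e0212, 2b480f7, 4fff594, 8d4e48e, f600b53}.
Reachable from 239b787: {0647a0c, 0f78267, 12e0212, 1372e67, 239b787, 3a5d243, a9ed619}.
Only in 4fff594's history (ahead): {0712ba7, 2b480f7, 4fff594, 8d4e48e, f600b53} — 5.
Only in 239b787's history (behind): {0647a0c, 0f78267, 1372e67, 239b787, 3a5d243, a9ed619} — 6.

5 ahead, 6 behind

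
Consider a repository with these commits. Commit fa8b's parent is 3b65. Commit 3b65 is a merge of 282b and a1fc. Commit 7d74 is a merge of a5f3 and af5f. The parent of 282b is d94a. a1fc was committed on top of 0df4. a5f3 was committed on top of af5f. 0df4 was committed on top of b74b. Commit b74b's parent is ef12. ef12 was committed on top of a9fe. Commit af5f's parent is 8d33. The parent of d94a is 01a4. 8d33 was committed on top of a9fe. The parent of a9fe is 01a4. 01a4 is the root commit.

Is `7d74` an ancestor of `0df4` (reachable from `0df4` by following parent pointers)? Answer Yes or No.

Ancestors of 0df4: {01a4, 0df4, a9fe, b74b, ef12}.
7d74 is not in that set, so it is not an ancestor of 0df4.

No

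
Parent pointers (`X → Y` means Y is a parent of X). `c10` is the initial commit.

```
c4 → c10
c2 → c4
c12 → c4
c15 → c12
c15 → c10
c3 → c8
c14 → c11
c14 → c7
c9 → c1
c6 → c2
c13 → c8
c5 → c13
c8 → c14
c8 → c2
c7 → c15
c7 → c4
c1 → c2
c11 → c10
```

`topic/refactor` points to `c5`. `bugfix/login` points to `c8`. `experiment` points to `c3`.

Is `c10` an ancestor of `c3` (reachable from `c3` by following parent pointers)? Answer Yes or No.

Yes

Ancestors of c3 (commits reachable by following parents): {c10, c11, c12, c14, c15, c2, c3, c4, c7, c8}.
c10 is in that set, so it is an ancestor of c3.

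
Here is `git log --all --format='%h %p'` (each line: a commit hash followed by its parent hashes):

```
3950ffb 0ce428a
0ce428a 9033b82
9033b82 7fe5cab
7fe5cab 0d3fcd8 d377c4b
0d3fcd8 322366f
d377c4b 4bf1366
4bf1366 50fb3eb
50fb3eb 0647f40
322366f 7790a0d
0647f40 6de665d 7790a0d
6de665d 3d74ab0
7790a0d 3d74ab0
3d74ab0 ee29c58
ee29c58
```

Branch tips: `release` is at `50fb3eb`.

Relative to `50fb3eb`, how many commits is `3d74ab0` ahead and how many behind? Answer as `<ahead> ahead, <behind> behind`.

Reachable from 3d74ab0: {3d74ab0, ee29c58}.
Reachable from 50fb3eb: {0647f40, 3d74ab0, 50fb3eb, 6de665d, 7790a0d, ee29c58}.
Only in 3d74ab0's history (ahead): {} — 0.
Only in 50fb3eb's history (behind): {0647f40, 50fb3eb, 6de665d, 7790a0d} — 4.

0 ahead, 4 behind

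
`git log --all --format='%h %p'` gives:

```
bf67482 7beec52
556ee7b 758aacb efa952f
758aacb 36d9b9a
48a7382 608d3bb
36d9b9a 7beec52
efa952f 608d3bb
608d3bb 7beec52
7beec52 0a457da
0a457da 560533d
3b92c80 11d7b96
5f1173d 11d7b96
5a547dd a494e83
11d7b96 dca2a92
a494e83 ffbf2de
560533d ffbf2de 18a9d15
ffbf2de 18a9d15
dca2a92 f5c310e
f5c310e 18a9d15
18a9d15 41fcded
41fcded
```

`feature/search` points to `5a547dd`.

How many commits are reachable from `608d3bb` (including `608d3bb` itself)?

Walking parent pointers from 608d3bb: reachable set = {0a457da, 18a9d15, 41fcded, 560533d, 608d3bb, 7beec52, ffbf2de}.
That is 7 commits.

7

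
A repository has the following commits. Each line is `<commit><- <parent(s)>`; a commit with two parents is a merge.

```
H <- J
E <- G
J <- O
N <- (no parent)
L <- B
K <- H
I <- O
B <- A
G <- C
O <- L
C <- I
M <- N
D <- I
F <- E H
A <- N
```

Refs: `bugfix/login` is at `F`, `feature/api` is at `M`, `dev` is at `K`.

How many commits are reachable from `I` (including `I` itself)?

Walking parent pointers from I: reachable set = {A, B, I, L, N, O}.
That is 6 commits.

6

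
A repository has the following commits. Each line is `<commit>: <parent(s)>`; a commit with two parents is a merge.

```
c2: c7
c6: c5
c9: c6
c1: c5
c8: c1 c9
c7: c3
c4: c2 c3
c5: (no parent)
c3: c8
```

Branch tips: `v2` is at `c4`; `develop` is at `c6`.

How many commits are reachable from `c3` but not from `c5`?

Reachable from c3: {c1, c3, c5, c6, c8, c9}.
Reachable from c5: {c5}.
In c3's history but not c5's: {c1, c3, c6, c8, c9} — 5 commits.

5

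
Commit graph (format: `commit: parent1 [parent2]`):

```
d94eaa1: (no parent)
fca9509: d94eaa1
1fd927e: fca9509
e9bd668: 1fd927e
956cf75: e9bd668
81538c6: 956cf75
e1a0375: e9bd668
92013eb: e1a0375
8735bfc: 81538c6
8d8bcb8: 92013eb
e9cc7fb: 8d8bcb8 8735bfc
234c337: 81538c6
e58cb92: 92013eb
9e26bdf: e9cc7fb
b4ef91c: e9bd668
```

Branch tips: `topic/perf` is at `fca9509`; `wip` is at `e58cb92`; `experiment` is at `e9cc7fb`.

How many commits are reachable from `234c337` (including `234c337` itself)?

Walking parent pointers from 234c337: reachable set = {1fd927e, 234c337, 81538c6, 956cf75, d94eaa1, e9bd668, fca9509}.
That is 7 commits.

7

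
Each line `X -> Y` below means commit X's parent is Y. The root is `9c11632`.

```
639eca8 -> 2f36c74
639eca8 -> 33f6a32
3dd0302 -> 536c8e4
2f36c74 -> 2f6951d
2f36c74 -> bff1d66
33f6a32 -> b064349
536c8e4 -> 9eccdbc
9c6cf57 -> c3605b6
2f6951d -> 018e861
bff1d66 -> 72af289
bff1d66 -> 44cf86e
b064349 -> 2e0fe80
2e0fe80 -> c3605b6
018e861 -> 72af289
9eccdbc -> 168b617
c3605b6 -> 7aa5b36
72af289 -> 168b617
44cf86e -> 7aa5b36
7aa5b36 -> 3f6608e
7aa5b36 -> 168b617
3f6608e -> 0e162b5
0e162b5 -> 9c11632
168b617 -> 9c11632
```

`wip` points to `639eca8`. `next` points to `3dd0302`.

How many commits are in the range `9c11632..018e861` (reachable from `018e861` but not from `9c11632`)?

3

Reachable from 018e861: {018e861, 168b617, 72af289, 9c11632}.
Reachable from 9c11632: {9c11632}.
In 018e861's history but not 9c11632's: {018e861, 168b617, 72af289} — 3 commits.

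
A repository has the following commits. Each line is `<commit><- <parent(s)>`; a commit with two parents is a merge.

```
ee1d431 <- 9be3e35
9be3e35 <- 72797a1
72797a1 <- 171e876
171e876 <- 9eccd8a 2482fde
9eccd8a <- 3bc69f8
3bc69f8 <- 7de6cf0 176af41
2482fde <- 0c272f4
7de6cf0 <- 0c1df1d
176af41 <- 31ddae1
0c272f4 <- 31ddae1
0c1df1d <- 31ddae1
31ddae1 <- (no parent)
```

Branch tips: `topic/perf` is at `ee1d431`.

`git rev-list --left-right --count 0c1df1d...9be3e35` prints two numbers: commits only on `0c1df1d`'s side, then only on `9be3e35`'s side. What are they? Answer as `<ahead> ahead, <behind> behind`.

0 ahead, 9 behind

Reachable from 0c1df1d: {0c1df1d, 31ddae1}.
Reachable from 9be3e35: {0c1df1d, 0c272f4, 171e876, 176af41, 2482fde, 31ddae1, 3bc69f8, 72797a1, 7de6cf0, 9be3e35, 9eccd8a}.
Only in 0c1df1d's history (ahead): {} — 0.
Only in 9be3e35's history (behind): {0c272f4, 171e876, 176af41, 2482fde, 3bc69f8, 72797a1, 7de6cf0, 9be3e35, 9eccd8a} — 9.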